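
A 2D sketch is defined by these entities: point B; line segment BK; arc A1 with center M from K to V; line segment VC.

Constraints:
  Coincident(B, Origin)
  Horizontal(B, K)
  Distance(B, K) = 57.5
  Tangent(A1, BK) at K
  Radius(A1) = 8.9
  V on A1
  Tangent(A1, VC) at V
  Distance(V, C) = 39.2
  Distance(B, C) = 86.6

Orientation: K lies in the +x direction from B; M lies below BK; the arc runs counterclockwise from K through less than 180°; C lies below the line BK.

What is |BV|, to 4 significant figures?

52.28

B is at the origin; B and K share the same y with |BK| = 57.5 and K on the +x side, so K = (57.50, 0.000). Since A1 is tangent to BK there, MK ⟂ BK, so M = K + (0, -8.9) = (57.50, -8.900). Since MV ⟂ VC (tangency), |MC| = √(8.9² + 39.2²) = 40.20 regardless of where V sits on A1. So C lies on both circle(B, 86.6) and circle(M, 40.20); the below-BK intersection is C = (73.52, -45.77). V is the foot of the tangent from C: V = (50.32, -14.17).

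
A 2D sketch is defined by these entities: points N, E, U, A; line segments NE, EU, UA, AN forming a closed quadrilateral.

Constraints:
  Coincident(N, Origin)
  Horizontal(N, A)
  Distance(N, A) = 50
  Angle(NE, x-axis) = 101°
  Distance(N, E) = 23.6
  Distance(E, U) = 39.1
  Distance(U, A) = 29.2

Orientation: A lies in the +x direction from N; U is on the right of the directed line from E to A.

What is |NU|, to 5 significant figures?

22.288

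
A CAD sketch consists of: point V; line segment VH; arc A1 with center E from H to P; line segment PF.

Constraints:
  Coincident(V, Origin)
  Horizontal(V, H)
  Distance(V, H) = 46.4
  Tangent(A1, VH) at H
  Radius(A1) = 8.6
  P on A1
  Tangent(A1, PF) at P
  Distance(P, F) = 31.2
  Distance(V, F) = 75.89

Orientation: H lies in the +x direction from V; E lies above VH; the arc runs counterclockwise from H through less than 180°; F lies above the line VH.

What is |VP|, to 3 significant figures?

54.1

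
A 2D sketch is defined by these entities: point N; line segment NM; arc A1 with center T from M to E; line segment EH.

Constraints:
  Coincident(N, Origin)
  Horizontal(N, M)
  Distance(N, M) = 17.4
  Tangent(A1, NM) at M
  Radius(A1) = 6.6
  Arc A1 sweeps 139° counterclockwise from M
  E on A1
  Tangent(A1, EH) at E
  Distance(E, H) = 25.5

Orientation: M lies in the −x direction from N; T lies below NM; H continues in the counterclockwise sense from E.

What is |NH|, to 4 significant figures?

28.42

On A1, M sits at bearing 90° from T; a 139° counterclockwise sweep puts E at bearing 229°, so E = T + 6.6·(cos 229°, sin 229°) = (-21.73, -11.58). Tangency of A1 to EH means the radius TE is perpendicular to EH, so EH runs along (−sin 229°, cos 229°); with |EH| = 25.5, H = (-2.485, -28.31). Then |NH| = |H − N| = 28.42.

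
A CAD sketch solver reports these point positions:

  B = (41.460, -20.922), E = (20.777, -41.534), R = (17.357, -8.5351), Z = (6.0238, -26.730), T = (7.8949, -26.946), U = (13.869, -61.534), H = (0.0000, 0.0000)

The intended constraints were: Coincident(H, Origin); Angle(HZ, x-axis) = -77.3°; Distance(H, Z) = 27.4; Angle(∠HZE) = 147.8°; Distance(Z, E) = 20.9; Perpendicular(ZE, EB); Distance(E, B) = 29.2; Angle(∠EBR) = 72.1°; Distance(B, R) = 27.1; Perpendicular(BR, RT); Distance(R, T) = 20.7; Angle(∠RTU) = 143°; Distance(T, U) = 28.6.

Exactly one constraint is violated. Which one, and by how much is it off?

Distance(T, U) = 28.6 — off by 6.50.

H = (0.00, 0.00) ✓; HZ at -77.30° ✓; |HZ| = 27.40 ✓; ∠HZE = 147.8° ✓; |ZE| = 20.90 ✓; ∠(ZE, EB) = 90.00° ✓; |EB| = 29.20 ✓; ∠EBR = 72.10° ✓; |BR| = 27.10 ✓; ∠(BR, RT) = 90.00° ✓; |RT| = 20.70 ✓; ∠RTU = 143.0° ✓; |TU| = 35.10 ✗.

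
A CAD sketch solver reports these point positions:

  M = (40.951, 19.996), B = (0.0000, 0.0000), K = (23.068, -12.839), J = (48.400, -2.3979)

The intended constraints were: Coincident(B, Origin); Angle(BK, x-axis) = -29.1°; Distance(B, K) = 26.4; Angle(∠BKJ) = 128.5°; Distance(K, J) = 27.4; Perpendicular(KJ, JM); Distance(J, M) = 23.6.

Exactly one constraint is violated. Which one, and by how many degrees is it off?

Perpendicular(KJ, JM) — off by 4.00°.

B = (0.00, 0.00) ✓; BK at -29.10° ✓; |BK| = 26.40 ✓; ∠BKJ = 128.5° ✓; |KJ| = 27.40 ✓; ∠(KJ, JM) = 86.00° ✗; |JM| = 23.60 ✓.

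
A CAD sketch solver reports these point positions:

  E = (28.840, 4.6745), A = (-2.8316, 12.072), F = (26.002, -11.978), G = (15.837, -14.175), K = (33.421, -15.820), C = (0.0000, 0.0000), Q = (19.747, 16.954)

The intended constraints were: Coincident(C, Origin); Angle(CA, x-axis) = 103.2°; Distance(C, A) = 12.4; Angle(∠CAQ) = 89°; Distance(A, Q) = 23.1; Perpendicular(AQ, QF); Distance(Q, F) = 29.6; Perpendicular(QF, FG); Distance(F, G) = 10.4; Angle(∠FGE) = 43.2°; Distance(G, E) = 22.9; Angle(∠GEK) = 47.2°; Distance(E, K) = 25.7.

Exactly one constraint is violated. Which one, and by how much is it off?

Distance(E, K) = 25.7 — off by 4.70.

C = (0.00, 0.00) ✓; CA at 103.2° ✓; |CA| = 12.40 ✓; ∠CAQ = 89.00° ✓; |AQ| = 23.10 ✓; ∠(AQ, QF) = 90.00° ✓; |QF| = 29.60 ✓; ∠(QF, FG) = 90.00° ✓; |FG| = 10.40 ✓; ∠FGE = 43.20° ✓; |GE| = 22.90 ✓; ∠GEK = 47.20° ✓; |EK| = 21.00 ✗.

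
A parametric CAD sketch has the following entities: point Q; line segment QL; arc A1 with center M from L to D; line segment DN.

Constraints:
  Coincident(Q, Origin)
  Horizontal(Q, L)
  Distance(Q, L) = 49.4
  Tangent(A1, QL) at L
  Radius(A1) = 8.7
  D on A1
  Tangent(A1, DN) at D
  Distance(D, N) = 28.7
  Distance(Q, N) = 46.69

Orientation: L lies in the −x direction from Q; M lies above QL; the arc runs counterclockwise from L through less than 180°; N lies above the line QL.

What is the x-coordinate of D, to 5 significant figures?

-41.097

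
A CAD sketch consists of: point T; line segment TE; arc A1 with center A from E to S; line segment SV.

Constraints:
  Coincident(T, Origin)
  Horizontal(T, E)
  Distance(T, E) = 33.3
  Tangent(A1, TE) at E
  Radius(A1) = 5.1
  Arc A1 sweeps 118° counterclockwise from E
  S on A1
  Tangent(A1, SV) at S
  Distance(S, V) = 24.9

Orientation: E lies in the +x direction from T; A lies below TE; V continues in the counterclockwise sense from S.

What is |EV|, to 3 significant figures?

30.3

T is at the origin; T and E share the same y with |TE| = 33.3 and E on the +x side, so E = (33.3, 0.00). Since A1 is tangent to TE there, AE ⟂ TE, so A = E + (0, -5.1) = (33.3, -5.10). On A1, E sits at bearing 90° from A; a 118° counterclockwise sweep puts S at bearing 208°, so S = A + 5.1·(cos 208°, sin 208°) = (28.8, -7.49). Since A1 is tangent to SV there, AS ⟂ SV, so SV runs along (−sin 208°, cos 208°); with |SV| = 24.9, V = (40.5, -29.5). Then |EV| = |V − E| = 30.3.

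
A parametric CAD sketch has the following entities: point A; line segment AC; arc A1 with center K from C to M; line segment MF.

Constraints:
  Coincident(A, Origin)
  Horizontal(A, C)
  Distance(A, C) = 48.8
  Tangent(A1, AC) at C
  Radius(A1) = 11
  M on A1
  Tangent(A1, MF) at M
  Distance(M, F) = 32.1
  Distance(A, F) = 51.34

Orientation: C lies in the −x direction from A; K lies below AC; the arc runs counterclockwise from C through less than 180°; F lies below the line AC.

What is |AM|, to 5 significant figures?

59.242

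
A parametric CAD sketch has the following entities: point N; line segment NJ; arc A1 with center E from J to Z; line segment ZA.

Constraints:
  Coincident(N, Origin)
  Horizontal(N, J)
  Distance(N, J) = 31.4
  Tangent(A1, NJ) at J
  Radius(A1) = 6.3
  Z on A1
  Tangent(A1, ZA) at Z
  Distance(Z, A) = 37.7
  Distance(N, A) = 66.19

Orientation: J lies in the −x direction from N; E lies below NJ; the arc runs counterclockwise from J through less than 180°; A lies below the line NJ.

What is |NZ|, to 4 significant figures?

37.00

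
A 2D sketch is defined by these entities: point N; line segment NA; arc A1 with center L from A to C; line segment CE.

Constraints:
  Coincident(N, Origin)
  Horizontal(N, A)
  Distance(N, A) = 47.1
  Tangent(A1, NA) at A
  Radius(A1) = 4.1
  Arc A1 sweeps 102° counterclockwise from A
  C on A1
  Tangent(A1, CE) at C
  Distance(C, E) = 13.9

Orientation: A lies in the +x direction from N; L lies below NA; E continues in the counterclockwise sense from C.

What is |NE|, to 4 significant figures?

49.58

N is at the origin; N and A share the same y with |NA| = 47.1 and A on the +x side, so A = (47.10, 0.000). Since A1 is tangent to NA there, LA ⟂ NA, so L = A + (0, -4.1) = (47.10, -4.100). On A1, A sits at bearing 90° from L; a 102° counterclockwise sweep puts C at bearing 192°, so C = L + 4.1·(cos 192°, sin 192°) = (43.09, -4.952). Since A1 is tangent to CE there, LC ⟂ CE, so CE runs along (−sin 192°, cos 192°); with |CE| = 13.9, E = (45.98, -18.55). Then |NE| = |E − N| = 49.58.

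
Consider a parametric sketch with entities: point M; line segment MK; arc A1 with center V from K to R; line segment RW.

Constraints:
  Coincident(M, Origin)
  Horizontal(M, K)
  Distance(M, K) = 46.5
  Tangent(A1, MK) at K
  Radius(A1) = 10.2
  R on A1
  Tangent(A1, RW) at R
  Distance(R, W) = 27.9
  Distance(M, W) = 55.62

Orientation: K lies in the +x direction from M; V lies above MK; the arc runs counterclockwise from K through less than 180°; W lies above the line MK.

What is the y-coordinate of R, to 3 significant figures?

15.8

Checks: |VK| = 10.20 ✓; |VR| = 10.20 ✓; ∠(VR, RW) = 90.00° ✓; |RW| = 27.90 ✓; |MW| = 55.62 ✓.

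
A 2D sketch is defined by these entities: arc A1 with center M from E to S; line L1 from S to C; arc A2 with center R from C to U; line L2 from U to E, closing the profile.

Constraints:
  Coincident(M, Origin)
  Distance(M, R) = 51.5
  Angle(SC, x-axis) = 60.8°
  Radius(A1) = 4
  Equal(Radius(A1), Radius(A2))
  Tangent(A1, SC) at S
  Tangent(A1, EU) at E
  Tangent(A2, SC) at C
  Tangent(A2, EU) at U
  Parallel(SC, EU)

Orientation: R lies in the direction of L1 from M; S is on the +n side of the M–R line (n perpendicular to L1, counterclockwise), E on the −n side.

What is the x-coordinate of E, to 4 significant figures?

3.492

The slot axis is L1's direction at 60.8°, so u = (cos 60.8°, sin 60.8°) = (0.4879, 0.8729) and n = (−sin 60.8°, cos 60.8°) = (-0.8729, 0.4879). M is at the origin and R lies 51.5 along u from M, so R = 51.5·u = (25.12, 44.96). Tangency of A1 to both parallel lines with radius 4.0 puts S and E at M ± 4.0·n: S = (-3.492, 1.951), E = (3.492, -1.951). So E.x = 3.492.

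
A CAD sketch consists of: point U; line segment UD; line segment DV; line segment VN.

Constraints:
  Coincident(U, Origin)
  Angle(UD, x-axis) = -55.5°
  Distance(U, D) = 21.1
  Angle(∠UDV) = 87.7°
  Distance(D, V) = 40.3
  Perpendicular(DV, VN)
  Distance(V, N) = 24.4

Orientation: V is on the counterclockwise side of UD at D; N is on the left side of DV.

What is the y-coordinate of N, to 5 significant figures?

26.289

∠UDV = 87.7°, so DV runs at -55.5° + (180° − 87.7°) = 36.800° from the x-axis; with |DV| = 40.3, V = D + 40.3·(cos 36.800°, sin 36.800°) = (44.221, 6.7516). The perpendicularity gives VN at right angles to DV; with |VN| = 24.4 on the left of DV, N = V + 24.4·(-0.59902, 0.80073) = (29.604, 26.289). So N.y = 26.289.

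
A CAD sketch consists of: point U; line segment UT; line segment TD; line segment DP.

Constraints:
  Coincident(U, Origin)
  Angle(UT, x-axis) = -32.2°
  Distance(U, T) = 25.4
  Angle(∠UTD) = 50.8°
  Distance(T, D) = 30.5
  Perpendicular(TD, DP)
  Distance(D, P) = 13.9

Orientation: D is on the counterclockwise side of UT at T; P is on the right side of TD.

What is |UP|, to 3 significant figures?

36.6

U is at the origin; UT runs at -32.2° with length 25.4, so T = 25.4·(cos -32.2°, sin -32.2°) = (21.5, -13.5). ∠UTD = 50.8°, so TD runs at -32.2° + (180° − 50.8°) = 97.0° from the x-axis; with |TD| = 30.5, D = T + 30.5·(cos 97.0°, sin 97.0°) = (17.8, 16.7). The perpendicularity gives DP at right angles to TD; with |DP| = 13.9 on the right of TD, P = D + 13.9·(0.993, 0.122) = (31.6, 18.4). Then |UP| = |P − U| = 36.6.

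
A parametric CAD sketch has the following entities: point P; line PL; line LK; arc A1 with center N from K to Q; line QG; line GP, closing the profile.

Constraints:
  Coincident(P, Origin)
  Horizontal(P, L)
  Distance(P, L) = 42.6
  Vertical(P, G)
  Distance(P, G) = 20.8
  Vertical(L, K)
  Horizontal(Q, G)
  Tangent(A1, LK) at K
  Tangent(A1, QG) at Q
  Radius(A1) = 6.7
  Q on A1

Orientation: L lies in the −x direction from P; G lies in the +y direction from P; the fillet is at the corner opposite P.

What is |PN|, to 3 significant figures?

38.6

P and G share the same x with |PG| = 20.8 and G on the +y side, so G = (0.00, 20.8). The virtual corner opposite P is at (-42.6, 20.8). Tangency of A1 to LK means the radius NK is perpendicular to LK and A1 meets QG tangentially, so NQ is at right angles to QG, with radius 6.7, so the center N sits 6.7 in from both sides at N = (-35.9, 14.1). Then |PN| = |N − P| = 38.6.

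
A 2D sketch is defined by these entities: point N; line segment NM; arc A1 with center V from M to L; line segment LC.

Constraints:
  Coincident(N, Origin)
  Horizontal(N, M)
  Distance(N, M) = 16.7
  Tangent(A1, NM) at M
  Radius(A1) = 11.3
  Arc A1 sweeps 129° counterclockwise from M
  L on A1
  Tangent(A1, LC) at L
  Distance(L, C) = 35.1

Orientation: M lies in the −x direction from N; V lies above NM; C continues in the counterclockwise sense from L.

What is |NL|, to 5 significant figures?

20.042

A1 meets NM tangentially, so VM is at right angles to NM, so V = M + (0, 11.3) = (-16.700, 11.300). On A1, M sits at bearing -90° from V; a 129° counterclockwise sweep puts L at bearing 39°, so L = V + 11.3·(cos 39°, sin 39°) = (-7.9183, 18.411). Then |NL| = |L − N| = 20.042.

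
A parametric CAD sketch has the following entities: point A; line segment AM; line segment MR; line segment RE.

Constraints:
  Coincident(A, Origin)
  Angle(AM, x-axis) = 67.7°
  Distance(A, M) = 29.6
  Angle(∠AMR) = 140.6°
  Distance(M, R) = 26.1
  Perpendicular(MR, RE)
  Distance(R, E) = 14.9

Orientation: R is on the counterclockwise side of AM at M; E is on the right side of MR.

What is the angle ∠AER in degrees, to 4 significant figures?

55.48°

A is at the origin; AM runs at 67.7° with length 29.6, so M = 29.6·(cos 67.7°, sin 67.7°) = (11.23, 27.39). ∠AMR = 140.6°, so MR runs at 67.7° + (180° − 140.6°) = 107.1° from the x-axis; with |MR| = 26.1, R = M + 26.1·(cos 107.1°, sin 107.1°) = (3.557, 52.33). MR is perpendicular to RE; with |RE| = 14.9 on the right of MR, E = R + 14.9·(0.9558, 0.2940) = (17.80, 56.71). Then cos ∠AER = EA·ER / (|EA||ER|), giving 55.48°.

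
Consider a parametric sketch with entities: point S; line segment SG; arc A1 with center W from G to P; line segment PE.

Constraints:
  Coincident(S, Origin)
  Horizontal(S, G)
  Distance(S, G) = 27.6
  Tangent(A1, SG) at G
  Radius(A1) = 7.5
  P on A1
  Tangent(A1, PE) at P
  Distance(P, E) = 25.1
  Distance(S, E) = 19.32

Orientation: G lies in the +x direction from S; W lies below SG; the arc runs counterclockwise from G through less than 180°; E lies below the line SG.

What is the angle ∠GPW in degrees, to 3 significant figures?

68.8°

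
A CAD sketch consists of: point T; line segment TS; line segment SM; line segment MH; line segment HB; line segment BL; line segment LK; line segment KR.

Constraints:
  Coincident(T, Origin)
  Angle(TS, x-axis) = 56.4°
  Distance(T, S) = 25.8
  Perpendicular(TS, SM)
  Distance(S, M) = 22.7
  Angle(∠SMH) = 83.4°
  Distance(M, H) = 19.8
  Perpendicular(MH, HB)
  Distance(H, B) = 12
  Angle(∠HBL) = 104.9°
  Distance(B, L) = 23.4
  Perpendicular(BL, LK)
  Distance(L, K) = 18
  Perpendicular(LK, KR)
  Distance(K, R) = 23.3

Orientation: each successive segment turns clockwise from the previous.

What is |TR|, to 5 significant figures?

28.212

T is at the origin; TS runs at 56.4° with length 25.8, so S = (14.278, 21.489). TS is perpendicular to SM, so SM runs at -33.600°; with |SM| = 22.7, M = (33.185, 8.9274). ∠SMH = 83.4° gives MH at -130.20° from the x-axis; with |MH| = 19.8, H = (20.405, -6.1958). MH is perpendicular to HB, so HB runs at 139.80°; with |HB| = 12.0, B = (11.239, 1.5497). ∠HBL = 104.9° gives BL at 64.700° from the x-axis; with |BL| = 23.4, L = (21.239, 22.705). BL ⟂ LK, so LK runs at -25.300°; with |LK| = 18.0, K = (37.513, 15.013). The perpendicularity gives KR at right angles to LK, so KR runs at -115.30°; with |KR| = 23.3, R = (27.555, -6.0523). Then |TR| = |R − T| = 28.212.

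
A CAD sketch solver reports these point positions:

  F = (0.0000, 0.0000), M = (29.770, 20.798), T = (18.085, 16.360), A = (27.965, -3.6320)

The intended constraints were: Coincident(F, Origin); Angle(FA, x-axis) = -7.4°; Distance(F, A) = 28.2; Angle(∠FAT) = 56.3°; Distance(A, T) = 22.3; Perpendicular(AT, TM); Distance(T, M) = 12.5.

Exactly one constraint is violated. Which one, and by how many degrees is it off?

Perpendicular(AT, TM) — off by 5.50°.

F = (0.00, 0.00) ✓; FA at -7.400° ✓; |FA| = 28.20 ✓; ∠FAT = 56.30° ✓; |AT| = 22.30 ✓; ∠(AT, TM) = 95.50° ✗; |TM| = 12.50 ✓.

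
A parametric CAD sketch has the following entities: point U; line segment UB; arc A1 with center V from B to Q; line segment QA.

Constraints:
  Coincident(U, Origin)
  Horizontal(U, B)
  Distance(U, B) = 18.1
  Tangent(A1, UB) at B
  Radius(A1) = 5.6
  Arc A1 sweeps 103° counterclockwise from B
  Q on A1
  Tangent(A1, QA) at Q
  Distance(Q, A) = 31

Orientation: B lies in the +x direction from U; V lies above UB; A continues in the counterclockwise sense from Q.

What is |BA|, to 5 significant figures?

37.096

On A1, B sits at bearing -90° from V; a 103° counterclockwise sweep puts Q at bearing 13°, so Q = V + 5.6·(cos 13°, sin 13°) = (23.556, 6.8597). A1 meets QA tangentially, so VQ is at right angles to QA, so QA runs along (−sin 13°, cos 13°); with |QA| = 31.0, A = (16.583, 37.065). Then |BA| = |A − B| = 37.096.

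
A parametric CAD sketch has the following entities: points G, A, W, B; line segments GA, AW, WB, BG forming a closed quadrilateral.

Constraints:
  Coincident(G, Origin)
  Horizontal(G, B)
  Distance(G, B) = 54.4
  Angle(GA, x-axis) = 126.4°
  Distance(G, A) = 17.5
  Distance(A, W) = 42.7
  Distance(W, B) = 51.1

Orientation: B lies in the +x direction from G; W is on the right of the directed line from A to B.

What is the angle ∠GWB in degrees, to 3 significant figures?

83.3°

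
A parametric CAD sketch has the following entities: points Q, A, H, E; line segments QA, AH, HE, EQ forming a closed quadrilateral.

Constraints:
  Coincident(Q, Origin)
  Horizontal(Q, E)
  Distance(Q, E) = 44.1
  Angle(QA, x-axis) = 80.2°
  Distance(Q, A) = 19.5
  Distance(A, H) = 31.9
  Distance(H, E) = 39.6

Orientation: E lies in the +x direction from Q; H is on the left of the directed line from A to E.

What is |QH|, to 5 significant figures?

47.489

Q is at the origin; Q and E share the same y with |QE| = 44.1 and E in +x, so E = (44.1, 0). QA runs at 80.2° with |QA| = 19.5, so A = (3.3191, 19.215). H is determined by |AH| = 31.9 and |HE| = 39.6 together: it lies at the intersection of circle(A, 31.9) and circle(E, 39.6). With |AE| = 45.081, the foot of the radical line on AE is 16.434 from A and the perpendicular offset is √(31.9² − 16.434²) = 27.341. Taking the left-of-AE solution: H = (29.840, 36.943).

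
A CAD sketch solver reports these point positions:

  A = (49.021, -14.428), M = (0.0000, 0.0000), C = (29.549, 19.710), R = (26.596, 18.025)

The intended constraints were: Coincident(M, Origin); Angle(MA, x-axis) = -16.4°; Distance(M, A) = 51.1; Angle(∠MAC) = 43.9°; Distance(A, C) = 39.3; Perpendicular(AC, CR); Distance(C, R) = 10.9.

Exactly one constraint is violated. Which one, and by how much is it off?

Distance(C, R) = 10.9 — off by 7.50.

M = (0.00, 0.00) ✓; MA at -16.40° ✓; |MA| = 51.10 ✓; ∠MAC = 43.90° ✓; |AC| = 39.30 ✓; ∠(AC, CR) = 90.01° ✓; |CR| = 3.400 ✗.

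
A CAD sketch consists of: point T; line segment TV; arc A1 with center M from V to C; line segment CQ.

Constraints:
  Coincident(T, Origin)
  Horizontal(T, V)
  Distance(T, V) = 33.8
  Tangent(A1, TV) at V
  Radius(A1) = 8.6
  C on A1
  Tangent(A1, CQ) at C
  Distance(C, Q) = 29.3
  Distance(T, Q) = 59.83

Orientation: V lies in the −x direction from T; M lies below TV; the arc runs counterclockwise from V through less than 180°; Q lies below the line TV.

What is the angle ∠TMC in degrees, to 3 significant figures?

154°

T is at the origin; TV is horizontal with |TV| = 33.8 and V on the −x side, so V = (-33.8, 0.00). Tangency of A1 to TV means the radius MV is perpendicular to TV, so M = V + (0, -8.6) = (-33.8, -8.60). Since MC ⟂ CQ (tangency), |MQ| = √(8.6² + 29.3²) = 30.5 regardless of where C sits on A1. So Q lies on both circle(T, 59.83) and circle(M, 30.5); the below-TV intersection is Q = (-48.1, -35.6). C is the foot of the tangent from Q: C = (-42.2, -6.88).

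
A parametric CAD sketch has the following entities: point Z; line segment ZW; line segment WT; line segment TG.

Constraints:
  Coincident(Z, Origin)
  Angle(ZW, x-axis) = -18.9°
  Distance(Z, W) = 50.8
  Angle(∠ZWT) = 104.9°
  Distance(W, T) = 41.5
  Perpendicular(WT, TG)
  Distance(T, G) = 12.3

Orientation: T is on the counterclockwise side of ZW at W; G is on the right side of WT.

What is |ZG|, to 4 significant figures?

82.13

∠ZWT = 104.9°, so WT runs at -18.9° + (180° − 104.9°) = 56.20° from the x-axis; with |WT| = 41.5, T = W + 41.5·(cos 56.20°, sin 56.20°) = (71.15, 18.03). The perpendicularity gives TG at right angles to WT; with |TG| = 12.3 on the right of WT, G = T + 12.3·(0.8310, -0.5563) = (81.37, 11.19). Then |ZG| = |G − Z| = 82.13.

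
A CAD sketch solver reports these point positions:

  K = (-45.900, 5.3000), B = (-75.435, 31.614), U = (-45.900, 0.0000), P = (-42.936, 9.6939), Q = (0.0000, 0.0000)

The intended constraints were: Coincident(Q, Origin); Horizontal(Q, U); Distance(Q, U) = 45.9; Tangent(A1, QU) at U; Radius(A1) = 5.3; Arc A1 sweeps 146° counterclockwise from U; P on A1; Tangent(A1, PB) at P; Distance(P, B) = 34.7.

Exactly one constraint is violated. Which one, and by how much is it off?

Distance(P, B) = 34.7 — off by 4.50.

Q = (0.00, 0.00) ✓; Q.y = 0.00, U.y = 0.00 ✓; |QU| = 45.90 ✓; ∠(KU, UQ) = 90.00° ✓; |KU| = 5.300 ✓; bearing(K→P) − bearing(K→U) = 146.0° ✓; |KP| = 5.300 ✓; ∠(KP, PB) = 90.00° ✓; |PB| = 39.20 ✗.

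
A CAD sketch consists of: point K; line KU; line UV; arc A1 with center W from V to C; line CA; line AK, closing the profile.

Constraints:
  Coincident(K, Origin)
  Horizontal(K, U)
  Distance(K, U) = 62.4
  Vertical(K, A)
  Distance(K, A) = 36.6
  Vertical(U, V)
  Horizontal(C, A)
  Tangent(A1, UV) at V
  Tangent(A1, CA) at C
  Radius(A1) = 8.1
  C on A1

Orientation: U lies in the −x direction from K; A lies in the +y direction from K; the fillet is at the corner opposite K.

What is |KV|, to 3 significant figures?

68.6

K is at the origin; KU is horizontal with |KU| = 62.4 and U on the −x side, so U = (-62.4, 0.00). K and A share the same x with |KA| = 36.6 and A on the +y side, so A = (0.00, 36.6). The virtual corner opposite K is at (-62.4, 36.6). Tangency of A1 to UV means the radius WV is perpendicular to UV and A1 meets CA tangentially, so WC is at right angles to CA, with radius 8.1, so the center W sits 8.1 in from both sides at W = (-54.3, 28.5). That places the tangent points at V = (-62.4, 28.5) on UV and C = (-54.3, 36.6) on CA. Then |KV| = |V − K| = 68.6.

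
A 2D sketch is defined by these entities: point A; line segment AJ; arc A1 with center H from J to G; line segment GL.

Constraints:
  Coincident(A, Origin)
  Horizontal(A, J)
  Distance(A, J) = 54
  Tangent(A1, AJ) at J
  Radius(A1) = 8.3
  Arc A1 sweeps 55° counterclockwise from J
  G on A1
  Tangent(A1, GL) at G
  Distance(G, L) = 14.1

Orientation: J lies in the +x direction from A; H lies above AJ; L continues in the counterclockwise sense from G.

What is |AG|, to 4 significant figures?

60.90

Tangency of A1 to AJ means the radius HJ is perpendicular to AJ, so H = J + (0, 8.3) = (54.00, 8.300). On A1, J sits at bearing -90° from H; a 55° counterclockwise sweep puts G at bearing -35°, so G = H + 8.3·(cos -35°, sin -35°) = (60.80, 3.539). Then |AG| = |G − A| = 60.90.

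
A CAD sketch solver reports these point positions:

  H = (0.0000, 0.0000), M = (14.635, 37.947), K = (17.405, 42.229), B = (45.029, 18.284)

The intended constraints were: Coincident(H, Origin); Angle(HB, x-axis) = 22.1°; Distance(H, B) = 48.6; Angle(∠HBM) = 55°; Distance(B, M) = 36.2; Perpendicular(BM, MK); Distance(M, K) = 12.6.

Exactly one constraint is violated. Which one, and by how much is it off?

Distance(M, K) = 12.6 — off by 7.50.

H = (0.00, 0.00) ✓; HB at 22.10° ✓; |HB| = 48.60 ✓; ∠HBM = 55.00° ✓; |BM| = 36.20 ✓; ∠(BM, MK) = 90.00° ✓; |MK| = 5.100 ✗.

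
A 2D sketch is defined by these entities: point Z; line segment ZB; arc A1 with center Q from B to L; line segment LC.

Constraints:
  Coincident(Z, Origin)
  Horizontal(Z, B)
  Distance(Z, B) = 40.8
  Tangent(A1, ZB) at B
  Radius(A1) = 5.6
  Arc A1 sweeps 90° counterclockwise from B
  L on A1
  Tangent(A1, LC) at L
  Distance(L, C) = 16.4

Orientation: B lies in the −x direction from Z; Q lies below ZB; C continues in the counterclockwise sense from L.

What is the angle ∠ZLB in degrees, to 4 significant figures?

38.12°

Z is at the origin; ZB is horizontal with |ZB| = 40.8 and B on the −x side, so B = (-40.80, 0.000). The tangent condition forces QB to be normal to ZB, so Q = B + (0, -5.6) = (-40.80, -5.600). On A1, B sits at bearing 90° from Q; a 90° counterclockwise sweep puts L at bearing 180°, so L = Q + 5.6·(cos 180°, sin 180°) = (-46.40, -5.600). Then cos ∠ZLB = LZ·LB / (|LZ||LB|), giving 38.12°.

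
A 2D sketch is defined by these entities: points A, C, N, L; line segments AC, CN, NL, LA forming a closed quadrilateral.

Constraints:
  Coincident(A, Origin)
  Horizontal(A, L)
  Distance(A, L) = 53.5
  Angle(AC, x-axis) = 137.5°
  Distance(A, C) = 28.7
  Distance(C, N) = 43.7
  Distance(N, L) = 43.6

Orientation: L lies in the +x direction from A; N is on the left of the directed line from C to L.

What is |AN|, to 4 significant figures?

36.39

A is at the origin; AL is horizontal with |AL| = 53.5 and L in +x, so L = (53.5, 0). AC runs at 137.5° with |AC| = 28.7, so C = (-21.16, 19.39). N is determined by |CN| = 43.7 and |NL| = 43.6 together: it lies at the intersection of circle(C, 43.7) and circle(L, 43.6). With |CL| = 77.14, the foot of the radical line on CL is 38.62 from C and the perpendicular offset is √(43.7² − 38.62²) = 20.44. Taking the left-of-CL solution: N = (21.36, 29.46).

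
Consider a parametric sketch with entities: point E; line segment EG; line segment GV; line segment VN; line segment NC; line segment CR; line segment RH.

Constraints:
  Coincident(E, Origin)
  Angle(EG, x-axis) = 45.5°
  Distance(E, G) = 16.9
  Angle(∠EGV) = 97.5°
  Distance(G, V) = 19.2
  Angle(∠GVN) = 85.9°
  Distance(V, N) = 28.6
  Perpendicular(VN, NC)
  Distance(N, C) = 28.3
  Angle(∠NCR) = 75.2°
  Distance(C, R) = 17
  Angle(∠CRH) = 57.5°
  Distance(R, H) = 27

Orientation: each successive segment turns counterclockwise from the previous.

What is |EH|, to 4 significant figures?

20.00

∠NCR = 75.2° gives CR at 56.90° from the x-axis; with |CR| = 17.0, R = (7.061, 1.253). ∠CRH = 57.5° gives RH at 179.4° from the x-axis; with |RH| = 27.0, H = (-19.94, 1.536). Then |EH| = |H − E| = 20.00.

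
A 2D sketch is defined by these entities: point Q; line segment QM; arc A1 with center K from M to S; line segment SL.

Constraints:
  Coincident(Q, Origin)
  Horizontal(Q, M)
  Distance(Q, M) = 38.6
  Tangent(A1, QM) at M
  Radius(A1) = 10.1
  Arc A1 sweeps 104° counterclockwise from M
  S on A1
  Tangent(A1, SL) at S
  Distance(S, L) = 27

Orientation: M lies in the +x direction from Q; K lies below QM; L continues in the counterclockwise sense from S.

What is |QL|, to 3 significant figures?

52.4

On A1, M sits at bearing 90° from K; a 104° counterclockwise sweep puts S at bearing 194°, so S = K + 10.1·(cos 194°, sin 194°) = (28.8, -12.5). A1 meets SL tangentially, so KS is at right angles to SL, so SL runs along (−sin 194°, cos 194°); with |SL| = 27.0, L = (35.3, -38.7). Then |QL| = |L − Q| = 52.4.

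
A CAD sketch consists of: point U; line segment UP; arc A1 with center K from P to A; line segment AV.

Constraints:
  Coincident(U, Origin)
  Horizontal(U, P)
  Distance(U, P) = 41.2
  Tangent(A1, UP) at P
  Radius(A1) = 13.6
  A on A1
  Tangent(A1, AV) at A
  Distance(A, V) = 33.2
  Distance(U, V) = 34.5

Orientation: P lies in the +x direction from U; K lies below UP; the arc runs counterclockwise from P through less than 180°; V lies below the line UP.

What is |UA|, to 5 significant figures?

30.660

U is at the origin; U and P share the same y with |UP| = 41.2 and P on the +x side, so P = (41.200, 0.0000). The tangent condition forces KP to be normal to UP, so K = P + (0, -13.6) = (41.200, -13.600). Since KA ⟂ AV (tangency), |KV| = √(13.6² + 33.2²) = 35.878 regardless of where A sits on A1. So V lies on both circle(U, 34.5) and circle(K, 35.878); the below-UP intersection is V = (10.859, -32.747). A is the foot of the tangent from V: A = (30.124, -5.7081).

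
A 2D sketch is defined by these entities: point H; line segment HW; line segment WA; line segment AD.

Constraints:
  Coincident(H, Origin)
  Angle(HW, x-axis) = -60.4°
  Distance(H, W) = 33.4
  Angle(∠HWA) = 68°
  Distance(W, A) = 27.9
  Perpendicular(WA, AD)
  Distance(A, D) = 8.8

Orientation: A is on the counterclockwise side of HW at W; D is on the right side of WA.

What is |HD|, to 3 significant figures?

42.6

∠HWA = 68.0°, so WA runs at -60.4° + (180° − 68.0°) = 51.6° from the x-axis; with |WA| = 27.9, A = W + 27.9·(cos 51.6°, sin 51.6°) = (33.8, -7.18). The perpendicularity gives AD at right angles to WA; with |AD| = 8.8 on the right of WA, D = A + 8.8·(0.784, -0.621) = (40.7, -12.6). Then |HD| = |D − H| = 42.6.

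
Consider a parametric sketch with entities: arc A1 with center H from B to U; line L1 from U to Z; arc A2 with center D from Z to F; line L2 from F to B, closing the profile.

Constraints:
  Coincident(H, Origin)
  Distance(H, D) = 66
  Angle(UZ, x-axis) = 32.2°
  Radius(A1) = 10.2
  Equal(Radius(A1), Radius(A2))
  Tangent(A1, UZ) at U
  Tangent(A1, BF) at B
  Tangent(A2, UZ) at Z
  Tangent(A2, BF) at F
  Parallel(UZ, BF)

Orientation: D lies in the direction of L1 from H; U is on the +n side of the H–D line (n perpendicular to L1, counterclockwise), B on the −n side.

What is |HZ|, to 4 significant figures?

66.78

The slot axis is L1's direction at 32.2°, so u = (cos 32.2°, sin 32.2°) = (0.8462, 0.5329) and n = (−sin 32.2°, cos 32.2°) = (-0.5329, 0.8462). H is at the origin and D lies 66.0 along u from H, so D = 66.0·u = (55.85, 35.17). Tangency of A1 to both parallel lines with radius 10.2 puts U and B at H ± 10.2·n: U = (-5.435, 8.631), B = (5.435, -8.631). Equal radii place Z and F the same way about D: Z = D + 10.2·n = (50.41, 43.80), F = D − 10.2·n = (61.28, 26.54). Then |HZ| = |Z − H| = 66.78.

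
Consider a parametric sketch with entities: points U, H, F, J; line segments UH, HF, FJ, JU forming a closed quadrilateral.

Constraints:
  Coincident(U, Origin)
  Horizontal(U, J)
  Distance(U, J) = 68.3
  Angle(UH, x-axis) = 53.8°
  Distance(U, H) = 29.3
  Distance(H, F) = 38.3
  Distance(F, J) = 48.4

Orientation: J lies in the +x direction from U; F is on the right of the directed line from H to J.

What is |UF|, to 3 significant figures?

26.3

Checks: |HF| = 38.30 ✓; |FJ| = 48.40 ✓.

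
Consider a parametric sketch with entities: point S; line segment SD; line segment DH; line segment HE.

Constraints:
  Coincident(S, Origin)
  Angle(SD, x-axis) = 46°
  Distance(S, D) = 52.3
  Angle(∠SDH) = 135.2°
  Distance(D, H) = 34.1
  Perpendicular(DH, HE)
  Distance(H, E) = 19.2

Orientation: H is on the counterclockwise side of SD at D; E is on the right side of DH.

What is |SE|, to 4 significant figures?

90.62

S is at the origin; SD runs at 46.0° with length 52.3, so D = 52.3·(cos 46.0°, sin 46.0°) = (36.33, 37.62). ∠SDH = 135.2°, so DH runs at 46.0° + (180° − 135.2°) = 90.80° from the x-axis; with |DH| = 34.1, H = D + 34.1·(cos 90.80°, sin 90.80°) = (35.85, 71.72). The perpendicularity gives HE at right angles to DH; with |HE| = 19.2 on the right of DH, E = H + 19.2·(0.9999, 0.01396) = (55.05, 71.99). Then |SE| = |E − S| = 90.62.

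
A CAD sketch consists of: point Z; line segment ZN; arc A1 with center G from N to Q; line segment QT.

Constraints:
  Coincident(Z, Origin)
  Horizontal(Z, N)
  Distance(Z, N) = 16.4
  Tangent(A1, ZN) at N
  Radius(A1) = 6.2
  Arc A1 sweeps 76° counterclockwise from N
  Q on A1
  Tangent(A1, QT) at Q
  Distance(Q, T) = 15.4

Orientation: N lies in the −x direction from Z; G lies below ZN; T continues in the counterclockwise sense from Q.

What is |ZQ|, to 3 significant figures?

22.9

Z is at the origin; ZN is horizontal with |ZN| = 16.4 and N on the −x side, so N = (-16.4, 0.00). A1 meets ZN tangentially, so GN is at right angles to ZN, so G = N + (0, -6.2) = (-16.4, -6.20). On A1, N sits at bearing 90° from G; a 76° counterclockwise sweep puts Q at bearing 166°, so Q = G + 6.2·(cos 166°, sin 166°) = (-22.4, -4.70). Then |ZQ| = |Q − Z| = 22.9.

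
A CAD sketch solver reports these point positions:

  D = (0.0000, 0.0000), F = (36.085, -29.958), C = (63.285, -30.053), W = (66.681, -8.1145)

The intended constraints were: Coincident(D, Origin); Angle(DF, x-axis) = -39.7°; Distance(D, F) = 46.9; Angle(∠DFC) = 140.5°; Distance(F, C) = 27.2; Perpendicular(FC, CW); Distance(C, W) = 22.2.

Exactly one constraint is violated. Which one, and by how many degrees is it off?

Perpendicular(FC, CW) — off by 8.60°.

D = (0.00, 0.00) ✓; DF at -39.70° ✓; |DF| = 46.90 ✓; ∠DFC = 140.5° ✓; |FC| = 27.20 ✓; ∠(FC, CW) = 81.40° ✗; |CW| = 22.20 ✓.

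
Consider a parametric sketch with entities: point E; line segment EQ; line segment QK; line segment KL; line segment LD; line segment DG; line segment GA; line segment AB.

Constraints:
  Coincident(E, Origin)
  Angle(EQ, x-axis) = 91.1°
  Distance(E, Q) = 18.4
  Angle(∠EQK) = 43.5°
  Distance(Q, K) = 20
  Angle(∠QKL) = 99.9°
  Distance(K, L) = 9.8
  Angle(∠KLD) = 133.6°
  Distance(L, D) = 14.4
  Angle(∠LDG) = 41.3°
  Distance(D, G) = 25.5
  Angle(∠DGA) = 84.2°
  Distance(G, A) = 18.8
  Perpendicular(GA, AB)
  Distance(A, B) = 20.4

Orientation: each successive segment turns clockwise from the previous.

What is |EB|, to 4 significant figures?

16.54

∠DGA = 84.2° gives GA at -46.40° from the x-axis; with |GA| = 18.8, A = (23.30, -0.1042). The perpendicularity gives AB at right angles to GA, so AB runs at -136.4°; with |AB| = 20.4, B = (8.529, -14.17). Then |EB| = |B − E| = 16.54.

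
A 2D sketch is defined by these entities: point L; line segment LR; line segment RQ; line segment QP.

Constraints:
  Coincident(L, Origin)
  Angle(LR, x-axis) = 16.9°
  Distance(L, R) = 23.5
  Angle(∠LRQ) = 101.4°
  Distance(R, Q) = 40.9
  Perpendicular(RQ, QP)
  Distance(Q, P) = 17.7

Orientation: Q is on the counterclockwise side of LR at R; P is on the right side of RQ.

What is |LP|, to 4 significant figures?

61.10

L is at the origin; LR runs at 16.9° with length 23.5, so R = 23.5·(cos 16.9°, sin 16.9°) = (22.49, 6.832). ∠LRQ = 101.4°, so RQ runs at 16.9° + (180° − 101.4°) = 95.50° from the x-axis; with |RQ| = 40.9, Q = R + 40.9·(cos 95.50°, sin 95.50°) = (18.57, 47.54). The perpendicularity gives QP at right angles to RQ; with |QP| = 17.7 on the right of RQ, P = Q + 17.7·(0.9954, 0.09585) = (36.18, 49.24). Then |LP| = |P − L| = 61.10.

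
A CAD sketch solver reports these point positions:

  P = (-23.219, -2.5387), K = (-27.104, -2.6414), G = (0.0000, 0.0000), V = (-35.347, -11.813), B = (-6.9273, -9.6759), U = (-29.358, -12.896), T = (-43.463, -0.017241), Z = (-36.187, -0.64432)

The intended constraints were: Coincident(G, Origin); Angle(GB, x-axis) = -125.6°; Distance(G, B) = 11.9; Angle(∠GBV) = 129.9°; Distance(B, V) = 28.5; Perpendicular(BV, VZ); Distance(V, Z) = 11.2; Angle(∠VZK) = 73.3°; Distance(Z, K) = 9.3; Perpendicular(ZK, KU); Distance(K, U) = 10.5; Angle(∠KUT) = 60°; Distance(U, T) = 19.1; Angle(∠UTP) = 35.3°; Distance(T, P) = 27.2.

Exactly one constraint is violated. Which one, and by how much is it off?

Distance(T, P) = 27.2 — off by 6.80.

G = (0.00, 0.00) ✓; GB at -125.6° ✓; |GB| = 11.90 ✓; ∠GBV = 129.9° ✓; |BV| = 28.50 ✓; ∠(BV, VZ) = 90.00° ✓; |VZ| = 11.20 ✓; ∠VZK = 73.30° ✓; |ZK| = 9.300 ✓; ∠(ZK, KU) = 90.00° ✓; |KU| = 10.50 ✓; ∠KUT = 60.00° ✓; |UT| = 19.10 ✓; ∠UTP = 35.30° ✓; |TP| = 20.40 ✗.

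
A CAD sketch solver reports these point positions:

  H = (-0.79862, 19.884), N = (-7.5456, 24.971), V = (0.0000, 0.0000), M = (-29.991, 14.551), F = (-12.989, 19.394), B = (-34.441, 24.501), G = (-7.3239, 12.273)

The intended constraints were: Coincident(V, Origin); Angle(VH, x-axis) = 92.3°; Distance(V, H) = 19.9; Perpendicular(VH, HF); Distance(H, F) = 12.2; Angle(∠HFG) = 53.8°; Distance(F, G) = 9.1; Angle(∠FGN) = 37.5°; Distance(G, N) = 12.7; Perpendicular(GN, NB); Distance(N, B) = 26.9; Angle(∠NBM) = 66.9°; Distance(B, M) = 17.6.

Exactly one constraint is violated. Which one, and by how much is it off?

Distance(B, M) = 17.6 — off by 6.70.

V = (0.00, 0.00) ✓; VH at 92.30° ✓; |VH| = 19.90 ✓; ∠(VH, HF) = 90.00° ✓; |HF| = 12.20 ✓; ∠HFG = 53.80° ✓; |FG| = 9.100 ✓; ∠FGN = 37.50° ✓; |GN| = 12.70 ✓; ∠(GN, NB) = 90.00° ✓; |NB| = 26.90 ✓; ∠NBM = 66.91° ✓; |BM| = 10.90 ✗.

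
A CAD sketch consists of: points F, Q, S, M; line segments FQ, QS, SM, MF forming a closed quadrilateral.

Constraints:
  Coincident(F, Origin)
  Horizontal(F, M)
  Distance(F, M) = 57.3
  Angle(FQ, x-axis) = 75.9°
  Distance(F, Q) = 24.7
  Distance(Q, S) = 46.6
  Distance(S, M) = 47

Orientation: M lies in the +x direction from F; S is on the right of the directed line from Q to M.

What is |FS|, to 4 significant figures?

26.68

Checks: |QS| = 46.60 ✓; |SM| = 47.00 ✓.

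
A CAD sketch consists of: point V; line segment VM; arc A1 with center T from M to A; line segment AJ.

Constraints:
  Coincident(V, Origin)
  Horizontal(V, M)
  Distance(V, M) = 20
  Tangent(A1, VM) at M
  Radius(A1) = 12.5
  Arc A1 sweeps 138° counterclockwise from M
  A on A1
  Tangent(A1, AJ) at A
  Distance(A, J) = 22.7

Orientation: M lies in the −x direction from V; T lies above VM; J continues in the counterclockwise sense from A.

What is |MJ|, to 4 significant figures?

37.94

On A1, M sits at bearing -90° from T; a 138° counterclockwise sweep puts A at bearing 48°, so A = T + 12.5·(cos 48°, sin 48°) = (-11.64, 21.79). The tangent condition forces TA to be normal to AJ, so AJ runs along (−sin 48°, cos 48°); with |AJ| = 22.7, J = (-28.51, 36.98). Then |MJ| = |J − M| = 37.94.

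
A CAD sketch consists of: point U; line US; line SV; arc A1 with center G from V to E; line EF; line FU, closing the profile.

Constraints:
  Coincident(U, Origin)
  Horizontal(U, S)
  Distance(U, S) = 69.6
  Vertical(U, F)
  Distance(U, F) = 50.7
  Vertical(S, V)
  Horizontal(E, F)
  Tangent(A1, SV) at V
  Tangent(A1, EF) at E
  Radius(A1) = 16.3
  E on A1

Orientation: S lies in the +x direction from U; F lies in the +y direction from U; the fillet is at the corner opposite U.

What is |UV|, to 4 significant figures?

77.64

The virtual corner opposite U is at (69.60, 50.70). Since A1 is tangent to SV there, GV ⟂ SV and A1 meets EF tangentially, so GE is at right angles to EF, with radius 16.3, so the center G sits 16.3 in from both sides at G = (53.30, 34.40). That places the tangent points at V = (69.60, 34.40) on SV and E = (53.30, 50.70) on EF. Then |UV| = |V − U| = 77.64.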